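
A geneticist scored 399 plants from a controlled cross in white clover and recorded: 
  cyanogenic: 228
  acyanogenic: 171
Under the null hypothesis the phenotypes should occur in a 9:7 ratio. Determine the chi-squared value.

Under the 9:7 hypothesis (Σ ratio = 16, N = 399):
  cyanogenic: 399 × 9/16 = 224.4375
  acyanogenic: 399 × 7/16 = 174.5625
χ² = Σ (O − E)² / E
  cyanogenic: (228 − 224.4375)² / 224.4375 = 0.0565
  acyanogenic: (171 − 174.5625)² / 174.5625 = 0.0727
χ² = 0.0565 + 0.0727 = 0.1292 ≈ 0.129

0.129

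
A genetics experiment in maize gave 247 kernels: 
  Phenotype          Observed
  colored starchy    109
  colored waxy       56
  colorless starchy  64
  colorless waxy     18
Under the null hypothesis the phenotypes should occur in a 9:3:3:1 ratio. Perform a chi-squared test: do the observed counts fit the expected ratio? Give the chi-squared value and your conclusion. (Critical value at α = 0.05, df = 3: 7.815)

15.658; not consistent

Expected counts for N = 247 under a 9:3:3:1 ratio (total parts = 16):
  colored starchy: 247 × 9/16 = 138.9375
  colored waxy: 247 × 3/16 = 46.3125
  colorless starchy: 247 × 3/16 = 46.3125
  colorless waxy: 247 × 1/16 = 15.4375
χ² = Σ (O − E)² / E
  colored starchy: (109 − 138.9375)² / 138.9375 = 6.4508
  colored waxy: (56 − 46.3125)² / 46.3125 = 2.0264
  colorless starchy: (64 − 46.3125)² / 46.3125 = 6.7551
  colorless waxy: (18 − 15.4375)² / 15.4375 = 0.4254
χ² = 6.4508 + 2.0264 + 6.7551 + 0.4254 = 15.6577 ≈ 15.658
Degrees of freedom = 4 − 1 = 3; critical value at α = 0.05 is 7.815.
Since 15.658 > 7.815, we reject the null hypothesis — the data do not fit the 9:3:3:1 ratio.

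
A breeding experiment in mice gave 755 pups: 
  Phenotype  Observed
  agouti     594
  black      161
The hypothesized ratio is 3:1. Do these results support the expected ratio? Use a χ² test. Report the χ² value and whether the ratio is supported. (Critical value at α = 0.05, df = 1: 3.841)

Expected counts for N = 755 under a 3:1 ratio (total parts = 4):
  agouti: 755 × 3/4 = 566.25
  black: 755 × 1/4 = 188.75
χ² = Σ (O − E)² / E
  agouti: (594 − 566.25)² / 566.25 = 1.3599
  black: (161 − 188.75)² / 188.75 = 4.0798
χ² = 1.3599 + 4.0798 = 5.4397 ≈ 5.440
Degrees of freedom = 2 − 1 = 1; critical value at α = 0.05 is 3.841.
Since 5.440 > 3.841, we reject the null hypothesis — the data do not fit the 3:1 ratio.

5.440; not consistent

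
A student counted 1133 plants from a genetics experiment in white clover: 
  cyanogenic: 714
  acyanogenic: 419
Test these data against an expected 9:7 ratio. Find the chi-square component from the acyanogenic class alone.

11.864

Expected counts for N = 1133 under a 9:7 ratio (total parts = 16):
  cyanogenic: 1133 × 9/16 = 637.3125
  acyanogenic: 1133 × 7/16 = 495.6875
Contribution of acyanogenic: (419 − 495.6875)² / 495.6875 = 11.8643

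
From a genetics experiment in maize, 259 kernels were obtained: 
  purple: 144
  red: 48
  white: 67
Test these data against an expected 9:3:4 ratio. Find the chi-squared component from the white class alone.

0.078

Under the 9:3:4 hypothesis (Σ ratio = 16, N = 259):
  purple: 259 × 9/16 = 145.6875
  red: 259 × 3/16 = 48.5625
  white: 259 × 4/16 = 64.75
Contribution of white: (67 − 64.75)² / 64.75 = 0.0782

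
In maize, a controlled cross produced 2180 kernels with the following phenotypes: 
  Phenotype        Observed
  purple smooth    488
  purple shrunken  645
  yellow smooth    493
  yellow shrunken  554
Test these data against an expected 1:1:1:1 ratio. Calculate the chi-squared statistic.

Total ratio parts = 4. Expected numbers out of 2180:
  purple smooth: 2180 × 1/4 = 545
  purple shrunken: 2180 × 1/4 = 545
  yellow smooth: 2180 × 1/4 = 545
  yellow shrunken: 2180 × 1/4 = 545
χ² = Σ (O − E)² / E
  purple smooth: (488 − 545)² / 545 = 5.9615
  purple shrunken: (645 − 545)² / 545 = 18.3486
  yellow smooth: (493 − 545)² / 545 = 4.9615
  yellow shrunken: (554 − 545)² / 545 = 0.1486
χ² = 5.9615 + 18.3486 + 4.9615 + 0.1486 = 29.4202 ≈ 29.420

29.420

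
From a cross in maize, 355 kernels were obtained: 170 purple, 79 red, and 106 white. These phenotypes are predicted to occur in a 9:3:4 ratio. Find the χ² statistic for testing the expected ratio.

Total ratio parts = 16. Expected numbers out of 355:
  purple: 355 × 9/16 = 199.6875
  red: 355 × 3/16 = 66.5625
  white: 355 × 4/16 = 88.75
χ² = Σ (O − E)² / E
  purple: (170 − 199.6875)² / 199.6875 = 4.4136
  red: (79 − 66.5625)² / 66.5625 = 2.3240
  white: (106 − 88.75)² / 88.75 = 3.3528
χ² = 4.4136 + 2.3240 + 3.3528 = 10.0904 ≈ 10.090

10.090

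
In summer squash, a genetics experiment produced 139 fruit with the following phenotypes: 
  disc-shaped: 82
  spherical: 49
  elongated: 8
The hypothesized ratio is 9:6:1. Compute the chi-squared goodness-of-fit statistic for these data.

Under the 9:6:1 hypothesis (Σ ratio = 16, N = 139):
  disc-shaped: 139 × 9/16 = 78.1875
  spherical: 139 × 6/16 = 52.125
  elongated: 139 × 1/16 = 8.6875
χ² = Σ (O − E)² / E
  disc-shaped: (82 − 78.1875)² / 78.1875 = 0.1859
  spherical: (49 − 52.125)² / 52.125 = 0.1874
  elongated: (8 − 8.6875)² / 8.6875 = 0.0544
χ² = 0.1859 + 0.1874 + 0.0544 = 0.4277 ≈ 0.428

0.428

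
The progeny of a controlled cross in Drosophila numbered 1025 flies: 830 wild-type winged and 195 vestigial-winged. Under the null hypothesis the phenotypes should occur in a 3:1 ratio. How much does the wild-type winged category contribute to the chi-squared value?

Under the 3:1 hypothesis (Σ ratio = 4, N = 1025):
  wild-type winged: 1025 × 3/4 = 768.75
  vestigial-winged: 1025 × 1/4 = 256.25
Contribution of wild-type winged: (830 − 768.75)² / 768.75 = 4.8801

4.880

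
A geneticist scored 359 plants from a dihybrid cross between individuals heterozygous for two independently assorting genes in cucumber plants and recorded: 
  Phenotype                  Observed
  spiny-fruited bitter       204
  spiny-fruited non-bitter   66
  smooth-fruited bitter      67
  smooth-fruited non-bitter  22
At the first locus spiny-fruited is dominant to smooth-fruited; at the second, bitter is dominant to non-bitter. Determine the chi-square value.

0.057

A dihybrid F₂ with independent assortment and complete dominance at both loci gives a 9:3:3:1 phenotypic ratio.
Expected counts for N = 359 under a 9:3:3:1 ratio (total parts = 16):
  spiny-fruited bitter: 359 × 9/16 = 201.9375
  spiny-fruited non-bitter: 359 × 3/16 = 67.3125
  smooth-fruited bitter: 359 × 3/16 = 67.3125
  smooth-fruited non-bitter: 359 × 1/16 = 22.4375
χ² = Σ (O − E)² / E
  spiny-fruited bitter: (204 − 201.9375)² / 201.9375 = 0.0211
  spiny-fruited non-bitter: (66 − 67.3125)² / 67.3125 = 0.0256
  smooth-fruited bitter: (67 − 67.3125)² / 67.3125 = 0.0015
  smooth-fruited non-bitter: (22 − 22.4375)² / 22.4375 = 0.0085
χ² = 0.0211 + 0.0256 + 0.0015 + 0.0085 = 0.0567 ≈ 0.057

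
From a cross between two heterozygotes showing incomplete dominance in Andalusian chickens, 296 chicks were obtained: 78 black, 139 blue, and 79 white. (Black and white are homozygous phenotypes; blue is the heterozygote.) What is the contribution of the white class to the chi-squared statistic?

0.338

With incomplete dominance, a heterozygote × heterozygote cross gives a 1:2:1 phenotypic ratio.
Under the 1:2:1 hypothesis (Σ ratio = 4, N = 296):
  black: 296 × 1/4 = 74
  blue: 296 × 2/4 = 148
  white: 296 × 1/4 = 74
Contribution of white: (79 − 74)² / 74 = 0.3378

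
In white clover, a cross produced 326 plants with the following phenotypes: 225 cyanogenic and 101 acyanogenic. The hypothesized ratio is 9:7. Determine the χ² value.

Expected counts for N = 326 under a 9:7 ratio (total parts = 16):
  cyanogenic: 326 × 9/16 = 183.375
  acyanogenic: 326 × 7/16 = 142.625
χ² = Σ (O − E)² / E
  cyanogenic: (225 − 183.375)² / 183.375 = 9.4486
  acyanogenic: (101 − 142.625)² / 142.625 = 12.1482
χ² = 9.4486 + 12.1482 = 21.5968 ≈ 21.597

21.597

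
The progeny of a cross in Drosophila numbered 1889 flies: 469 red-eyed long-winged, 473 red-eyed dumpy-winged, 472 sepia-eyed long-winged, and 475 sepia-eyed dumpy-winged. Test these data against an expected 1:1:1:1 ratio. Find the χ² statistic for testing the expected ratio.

0.040

Expected counts for N = 1889 under a 1:1:1:1 ratio (total parts = 4):
  red-eyed long-winged: 1889 × 1/4 = 472.25
  red-eyed dumpy-winged: 1889 × 1/4 = 472.25
  sepia-eyed long-winged: 1889 × 1/4 = 472.25
  sepia-eyed dumpy-winged: 1889 × 1/4 = 472.25
χ² = Σ (O − E)² / E
  red-eyed long-winged: (469 − 472.25)² / 472.25 = 0.0224
  red-eyed dumpy-winged: (473 − 472.25)² / 472.25 = 0.0012
  sepia-eyed long-winged: (472 − 472.25)² / 472.25 = 0.0001
  sepia-eyed dumpy-winged: (475 − 472.25)² / 472.25 = 0.0160
χ² = 0.0224 + 0.0012 + 0.0001 + 0.0160 = 0.0397 ≈ 0.040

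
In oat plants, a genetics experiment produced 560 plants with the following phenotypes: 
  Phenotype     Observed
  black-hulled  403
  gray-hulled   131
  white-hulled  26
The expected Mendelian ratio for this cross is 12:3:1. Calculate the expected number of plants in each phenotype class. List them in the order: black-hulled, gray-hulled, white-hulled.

Total ratio parts = 16. Expected numbers out of 560:
  black-hulled: 560 × 12/16 = 420
  gray-hulled: 560 × 3/16 = 105
  white-hulled: 560 × 1/16 = 35

420, 105, 35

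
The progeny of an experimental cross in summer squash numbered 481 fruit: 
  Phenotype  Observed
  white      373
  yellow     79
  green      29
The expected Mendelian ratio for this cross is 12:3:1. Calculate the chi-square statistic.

1.841

The 12:3:1 ratio has 16 parts, so with N = 481 the expected counts are:
  white: 481 × 12/16 = 360.75
  yellow: 481 × 3/16 = 90.1875
  green: 481 × 1/16 = 30.0625
χ² = Σ (O − E)² / E
  white: (373 − 360.75)² / 360.75 = 0.4160
  yellow: (79 − 90.1875)² / 90.1875 = 1.3878
  green: (29 − 30.0625)² / 30.0625 = 0.0376
χ² = 0.4160 + 1.3878 + 0.0376 = 1.8414 ≈ 1.841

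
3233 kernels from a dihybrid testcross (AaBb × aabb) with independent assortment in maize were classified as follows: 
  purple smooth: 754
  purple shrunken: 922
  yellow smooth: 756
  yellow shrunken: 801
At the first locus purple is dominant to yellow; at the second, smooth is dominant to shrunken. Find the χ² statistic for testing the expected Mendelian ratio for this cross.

A dihybrid testcross with independent assortment gives a 1:1:1:1 ratio.
Total ratio parts = 4. Expected numbers out of 3233:
  purple smooth: 3233 × 1/4 = 808.25
  purple shrunken: 3233 × 1/4 = 808.25
  yellow smooth: 3233 × 1/4 = 808.25
  yellow shrunken: 3233 × 1/4 = 808.25
χ² = Σ (O − E)² / E
  purple smooth: (754 − 808.25)² / 808.25 = 3.6413
  purple shrunken: (922 − 808.25)² / 808.25 = 16.0087
  yellow smooth: (756 − 808.25)² / 808.25 = 3.3777
  yellow shrunken: (801 − 808.25)² / 808.25 = 0.0650
χ² = 3.6413 + 16.0087 + 3.3777 + 0.0650 = 23.0927 ≈ 23.093

23.093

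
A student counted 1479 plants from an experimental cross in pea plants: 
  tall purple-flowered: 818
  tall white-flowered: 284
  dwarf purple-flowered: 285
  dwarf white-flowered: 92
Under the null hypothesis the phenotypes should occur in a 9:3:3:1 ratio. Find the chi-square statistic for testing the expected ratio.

0.610

The 9:3:3:1 ratio has 16 parts, so with N = 1479 the expected counts are:
  tall purple-flowered: 1479 × 9/16 = 831.9375
  tall white-flowered: 1479 × 3/16 = 277.3125
  dwarf purple-flowered: 1479 × 3/16 = 277.3125
  dwarf white-flowered: 1479 × 1/16 = 92.4375
χ² = Σ (O − E)² / E
  tall purple-flowered: (818 − 831.9375)² / 831.9375 = 0.2335
  tall white-flowered: (284 − 277.3125)² / 277.3125 = 0.1613
  dwarf purple-flowered: (285 − 277.3125)² / 277.3125 = 0.2131
  dwarf white-flowered: (92 − 92.4375)² / 92.4375 = 0.0021
χ² = 0.2335 + 0.1613 + 0.2131 + 0.0021 = 0.610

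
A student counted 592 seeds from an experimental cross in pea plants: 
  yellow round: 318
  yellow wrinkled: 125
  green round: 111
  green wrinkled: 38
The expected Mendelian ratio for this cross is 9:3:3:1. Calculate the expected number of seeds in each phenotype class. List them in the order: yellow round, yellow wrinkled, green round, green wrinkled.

333, 111, 111, 37

Total ratio parts = 16. Expected numbers out of 592:
  yellow round: 592 × 9/16 = 333
  yellow wrinkled: 592 × 3/16 = 111
  green round: 592 × 3/16 = 111
  green wrinkled: 592 × 1/16 = 37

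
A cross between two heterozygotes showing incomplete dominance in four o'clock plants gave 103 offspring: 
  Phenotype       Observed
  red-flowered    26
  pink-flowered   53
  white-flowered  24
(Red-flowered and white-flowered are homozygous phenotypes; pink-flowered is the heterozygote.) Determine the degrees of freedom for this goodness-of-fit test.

2

With incomplete dominance, a heterozygote × heterozygote cross gives a 1:2:1 phenotypic ratio.
A goodness-of-fit test with 3 phenotype classes has df = 3 − 1 = 2.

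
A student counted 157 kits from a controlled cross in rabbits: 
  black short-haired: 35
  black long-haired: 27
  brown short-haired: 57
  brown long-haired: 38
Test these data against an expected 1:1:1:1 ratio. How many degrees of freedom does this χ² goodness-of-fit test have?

A goodness-of-fit test with 4 phenotype classes has df = 4 − 1 = 3.

3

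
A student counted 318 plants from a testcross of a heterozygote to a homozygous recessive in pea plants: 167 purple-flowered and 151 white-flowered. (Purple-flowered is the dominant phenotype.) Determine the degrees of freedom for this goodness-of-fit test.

A testcross of a heterozygote (Aa × aa) gives a 1:1 phenotypic ratio.
A goodness-of-fit test with 2 phenotype classes has df = 2 − 1 = 1.

1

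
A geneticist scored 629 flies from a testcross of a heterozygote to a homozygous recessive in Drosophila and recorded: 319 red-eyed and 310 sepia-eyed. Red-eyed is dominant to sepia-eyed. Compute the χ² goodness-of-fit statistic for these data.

A testcross of a heterozygote (Aa × aa) gives a 1:1 phenotypic ratio.
Total ratio parts = 2. Expected numbers out of 629:
  red-eyed: 629 × 1/2 = 314.5
  sepia-eyed: 629 × 1/2 = 314.5
χ² = Σ (O − E)² / E
  red-eyed: (319 − 314.5)² / 314.5 = 0.0644
  sepia-eyed: (310 − 314.5)² / 314.5 = 0.0644
χ² = 0.0644 + 0.0644 = 0.1288 ≈ 0.129

0.129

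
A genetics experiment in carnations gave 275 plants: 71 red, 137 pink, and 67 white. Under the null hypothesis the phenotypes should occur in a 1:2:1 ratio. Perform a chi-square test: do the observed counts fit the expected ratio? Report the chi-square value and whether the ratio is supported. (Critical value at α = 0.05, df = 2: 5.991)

0.120; consistent

Total ratio parts = 4. Expected numbers out of 275:
  red: 275 × 1/4 = 68.75
  pink: 275 × 2/4 = 137.5
  white: 275 × 1/4 = 68.75
χ² = Σ (O − E)² / E
  red: (71 − 68.75)² / 68.75 = 0.0736
  pink: (137 − 137.5)² / 137.5 = 0.0018
  white: (67 − 68.75)² / 68.75 = 0.0445
χ² = 0.0736 + 0.0018 + 0.0445 = 0.1199 ≈ 0.120
Degrees of freedom = 3 − 1 = 2; critical value at α = 0.05 is 5.991.
Since 0.120 < 5.991, we fail to reject the null hypothesis — the data are consistent with the 1:2:1 ratio.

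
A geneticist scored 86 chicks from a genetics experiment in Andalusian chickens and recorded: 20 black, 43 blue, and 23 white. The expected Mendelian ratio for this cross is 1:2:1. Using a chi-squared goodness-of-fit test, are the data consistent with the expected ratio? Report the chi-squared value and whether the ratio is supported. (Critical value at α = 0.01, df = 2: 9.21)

0.209; consistent

The 1:2:1 ratio has 4 parts, so with N = 86 the expected counts are:
  black: 86 × 1/4 = 21.5
  blue: 86 × 2/4 = 43
  white: 86 × 1/4 = 21.5
χ² = Σ (O − E)² / E
  black: (20 − 21.5)² / 21.5 = 0.1047
  blue: (43 − 43)² / 43 = 0.0000
  white: (23 − 21.5)² / 21.5 = 0.1047
χ² = 0.1047 + 0.0000 + 0.1047 = 0.2094 ≈ 0.209
Degrees of freedom = 3 − 1 = 2; critical value at α = 0.01 is 9.21.
Since 0.209 < 9.21, we fail to reject the null hypothesis — the data are consistent with the 1:2:1 ratio.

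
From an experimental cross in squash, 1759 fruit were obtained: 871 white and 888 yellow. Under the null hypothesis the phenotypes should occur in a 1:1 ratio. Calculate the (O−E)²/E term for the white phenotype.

0.082

The 1:1 ratio has 2 parts, so with N = 1759 the expected counts are:
  white: 1759 × 1/2 = 879.5
  yellow: 1759 × 1/2 = 879.5
Contribution of white: (871 − 879.5)² / 879.5 = 0.0821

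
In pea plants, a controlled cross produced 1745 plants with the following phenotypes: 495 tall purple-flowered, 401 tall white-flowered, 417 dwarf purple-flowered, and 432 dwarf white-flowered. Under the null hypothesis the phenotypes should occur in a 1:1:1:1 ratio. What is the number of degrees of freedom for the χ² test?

A goodness-of-fit test with 4 phenotype classes has df = 4 − 1 = 3.

3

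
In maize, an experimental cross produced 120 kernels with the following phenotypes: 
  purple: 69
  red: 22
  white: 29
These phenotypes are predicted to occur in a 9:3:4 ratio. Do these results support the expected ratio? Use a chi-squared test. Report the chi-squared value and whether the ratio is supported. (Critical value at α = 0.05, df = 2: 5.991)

0.078; consistent

The 9:3:4 ratio has 16 parts, so with N = 120 the expected counts are:
  purple: 120 × 9/16 = 67.5
  red: 120 × 3/16 = 22.5
  white: 120 × 4/16 = 30
χ² = Σ (O − E)² / E
  purple: (69 − 67.5)² / 67.5 = 0.0333
  red: (22 − 22.5)² / 22.5 = 0.0111
  white: (29 − 30)² / 30 = 0.0333
χ² = 0.0333 + 0.0111 + 0.0333 = 0.0777 ≈ 0.078
Degrees of freedom = 3 − 1 = 2; critical value at α = 0.05 is 5.991.
Since 0.078 < 5.991, we fail to reject the null hypothesis — the data are consistent with the 9:3:4 ratio.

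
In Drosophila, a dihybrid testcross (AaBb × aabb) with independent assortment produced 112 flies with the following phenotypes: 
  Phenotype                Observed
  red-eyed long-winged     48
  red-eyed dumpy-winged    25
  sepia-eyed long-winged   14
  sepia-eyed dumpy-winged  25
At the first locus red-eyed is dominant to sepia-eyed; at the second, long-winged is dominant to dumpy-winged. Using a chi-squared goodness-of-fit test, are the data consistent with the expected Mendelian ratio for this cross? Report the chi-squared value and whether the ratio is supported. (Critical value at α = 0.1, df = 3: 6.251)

A dihybrid testcross with independent assortment gives a 1:1:1:1 ratio.
Expected counts for N = 112 under a 1:1:1:1 ratio (total parts = 4):
  red-eyed long-winged: 112 × 1/4 = 28
  red-eyed dumpy-winged: 112 × 1/4 = 28
  sepia-eyed long-winged: 112 × 1/4 = 28
  sepia-eyed dumpy-winged: 112 × 1/4 = 28
χ² = Σ (O − E)² / E
  red-eyed long-winged: (48 − 28)² / 28 = 14.2857
  red-eyed dumpy-winged: (25 − 28)² / 28 = 0.3214
  sepia-eyed long-winged: (14 − 28)² / 28 = 7.0000
  sepia-eyed dumpy-winged: (25 − 28)² / 28 = 0.3214
χ² = 14.2857 + 0.3214 + 7.0000 + 0.3214 = 21.9285 ≈ 21.929
Degrees of freedom = 4 − 1 = 3; critical value at α = 0.1 is 6.251.
Since 21.929 > 6.251, we reject the null hypothesis — the data do not fit the 1:1:1:1 ratio.

21.929; not consistent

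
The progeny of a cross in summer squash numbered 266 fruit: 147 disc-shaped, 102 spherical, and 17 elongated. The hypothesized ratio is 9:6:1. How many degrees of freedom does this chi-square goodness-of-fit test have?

A goodness-of-fit test with 3 phenotype classes has df = 3 − 1 = 2.

2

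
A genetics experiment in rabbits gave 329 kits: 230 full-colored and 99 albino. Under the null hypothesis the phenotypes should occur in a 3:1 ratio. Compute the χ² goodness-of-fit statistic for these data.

Total ratio parts = 4. Expected numbers out of 329:
  full-colored: 329 × 3/4 = 246.75
  albino: 329 × 1/4 = 82.25
χ² = Σ (O − E)² / E
  full-colored: (230 − 246.75)² / 246.75 = 1.1370
  albino: (99 − 82.25)² / 82.25 = 3.4111
χ² = 1.1370 + 3.4111 = 4.5481 ≈ 4.548

4.548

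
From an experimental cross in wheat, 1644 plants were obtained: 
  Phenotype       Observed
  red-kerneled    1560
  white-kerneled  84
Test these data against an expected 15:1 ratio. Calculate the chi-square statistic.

3.650

The 15:1 ratio has 16 parts, so with N = 1644 the expected counts are:
  red-kerneled: 1644 × 15/16 = 1541.25
  white-kerneled: 1644 × 1/16 = 102.75
χ² = Σ (O − E)² / E
  red-kerneled: (1560 − 1541.25)² / 1541.25 = 0.2281
  white-kerneled: (84 − 102.75)² / 102.75 = 3.4215
χ² = 0.2281 + 3.4215 = 3.6496 ≈ 3.650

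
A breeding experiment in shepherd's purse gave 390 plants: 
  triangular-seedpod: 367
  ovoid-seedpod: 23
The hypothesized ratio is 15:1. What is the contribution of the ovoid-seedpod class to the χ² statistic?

0.078

Total ratio parts = 16. Expected numbers out of 390:
  triangular-seedpod: 390 × 15/16 = 365.625
  ovoid-seedpod: 390 × 1/16 = 24.375
Contribution of ovoid-seedpod: (23 − 24.375)² / 24.375 = 0.0776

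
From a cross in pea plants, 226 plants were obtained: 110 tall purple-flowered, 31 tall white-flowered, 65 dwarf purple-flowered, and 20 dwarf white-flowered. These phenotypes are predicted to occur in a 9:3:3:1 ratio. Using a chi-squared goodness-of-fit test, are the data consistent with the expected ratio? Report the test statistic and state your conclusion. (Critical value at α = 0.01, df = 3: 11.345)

The 9:3:3:1 ratio has 16 parts, so with N = 226 the expected counts are:
  tall purple-flowered: 226 × 9/16 = 127.125
  tall white-flowered: 226 × 3/16 = 42.375
  dwarf purple-flowered: 226 × 3/16 = 42.375
  dwarf white-flowered: 226 × 1/16 = 14.125
χ² = Σ (O − E)² / E
  tall purple-flowered: (110 − 127.125)² / 127.125 = 2.3069
  tall white-flowered: (31 − 42.375)² / 42.375 = 3.0535
  dwarf purple-flowered: (65 − 42.375)² / 42.375 = 12.0800
  dwarf white-flowered: (20 − 14.125)² / 14.125 = 2.4436
χ² = 2.3069 + 3.0535 + 12.0800 + 2.4436 = 19.884
Degrees of freedom = 4 − 1 = 3; critical value at α = 0.01 is 11.345.
Since 19.884 > 11.345, we reject the null hypothesis — the data do not fit the 9:3:3:1 ratio.

19.884; not consistent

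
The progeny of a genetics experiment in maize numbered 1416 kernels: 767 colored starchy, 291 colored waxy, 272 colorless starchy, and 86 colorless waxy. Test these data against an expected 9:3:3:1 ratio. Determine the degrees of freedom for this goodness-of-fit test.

3

A goodness-of-fit test with 4 phenotype classes has df = 4 − 1 = 3.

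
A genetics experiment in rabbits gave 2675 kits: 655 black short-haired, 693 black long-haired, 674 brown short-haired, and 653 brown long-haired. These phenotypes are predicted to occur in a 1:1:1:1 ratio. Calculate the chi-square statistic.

1.574

Expected counts for N = 2675 under a 1:1:1:1 ratio (total parts = 4):
  black short-haired: 2675 × 1/4 = 668.75
  black long-haired: 2675 × 1/4 = 668.75
  brown short-haired: 2675 × 1/4 = 668.75
  brown long-haired: 2675 × 1/4 = 668.75
χ² = Σ (O − E)² / E
  black short-haired: (655 − 668.75)² / 668.75 = 0.2827
  black long-haired: (693 − 668.75)² / 668.75 = 0.8793
  brown short-haired: (674 − 668.75)² / 668.75 = 0.0412
  brown long-haired: (653 − 668.75)² / 668.75 = 0.3709
χ² = 0.2827 + 0.8793 + 0.0412 + 0.3709 = 1.5741 ≈ 1.574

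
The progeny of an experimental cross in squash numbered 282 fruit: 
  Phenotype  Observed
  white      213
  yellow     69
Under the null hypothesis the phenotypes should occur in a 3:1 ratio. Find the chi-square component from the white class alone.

0.011

Total ratio parts = 4. Expected numbers out of 282:
  white: 282 × 3/4 = 211.5
  yellow: 282 × 1/4 = 70.5
Contribution of white: (213 − 211.5)² / 211.5 = 0.0106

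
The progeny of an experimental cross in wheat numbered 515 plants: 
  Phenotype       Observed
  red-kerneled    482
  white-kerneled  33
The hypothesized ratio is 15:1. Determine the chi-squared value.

0.022

Expected counts for N = 515 under a 15:1 ratio (total parts = 16):
  red-kerneled: 515 × 15/16 = 482.8125
  white-kerneled: 515 × 1/16 = 32.1875
χ² = Σ (O − E)² / E
  red-kerneled: (482 − 482.8125)² / 482.8125 = 0.0014
  white-kerneled: (33 − 32.1875)² / 32.1875 = 0.0205
χ² = 0.0014 + 0.0205 = 0.0219 ≈ 0.022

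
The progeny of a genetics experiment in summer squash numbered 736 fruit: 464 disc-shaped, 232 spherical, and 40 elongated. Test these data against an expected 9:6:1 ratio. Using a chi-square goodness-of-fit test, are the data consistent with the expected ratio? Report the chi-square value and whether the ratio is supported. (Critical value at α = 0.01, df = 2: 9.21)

Total ratio parts = 16. Expected numbers out of 736:
  disc-shaped: 736 × 9/16 = 414
  spherical: 736 × 6/16 = 276
  elongated: 736 × 1/16 = 46
χ² = Σ (O − E)² / E
  disc-shaped: (464 − 414)² / 414 = 6.0386
  spherical: (232 − 276)² / 276 = 7.0145
  elongated: (40 − 46)² / 46 = 0.7826
χ² = 6.0386 + 7.0145 + 0.7826 = 13.8357 ≈ 13.836
Degrees of freedom = 3 − 1 = 2; critical value at α = 0.01 is 9.21.
Since 13.836 > 9.21, we reject the null hypothesis — the data do not fit the 9:6:1 ratio.

13.836; not consistent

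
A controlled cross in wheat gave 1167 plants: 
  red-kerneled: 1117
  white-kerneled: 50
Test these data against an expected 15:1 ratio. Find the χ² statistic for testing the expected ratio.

Under the 15:1 hypothesis (Σ ratio = 16, N = 1167):
  red-kerneled: 1167 × 15/16 = 1094.0625
  white-kerneled: 1167 × 1/16 = 72.9375
χ² = Σ (O − E)² / E
  red-kerneled: (1117 − 1094.0625)² / 1094.0625 = 0.4809
  white-kerneled: (50 − 72.9375)² / 72.9375 = 7.2134
χ² = 0.4809 + 7.2134 = 7.6943 ≈ 7.694

7.694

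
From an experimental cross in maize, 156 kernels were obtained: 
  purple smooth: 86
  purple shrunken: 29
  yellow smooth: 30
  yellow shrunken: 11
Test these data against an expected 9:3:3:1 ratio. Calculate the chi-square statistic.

0.217

Total ratio parts = 16. Expected numbers out of 156:
  purple smooth: 156 × 9/16 = 87.75
  purple shrunken: 156 × 3/16 = 29.25
  yellow smooth: 156 × 3/16 = 29.25
  yellow shrunken: 156 × 1/16 = 9.75
χ² = Σ (O − E)² / E
  purple smooth: (86 − 87.75)² / 87.75 = 0.0349
  purple shrunken: (29 − 29.25)² / 29.25 = 0.0021
  yellow smooth: (30 − 29.25)² / 29.25 = 0.0192
  yellow shrunken: (11 − 9.75)² / 9.75 = 0.1603
χ² = 0.0349 + 0.0021 + 0.0192 + 0.1603 = 0.2165 ≈ 0.217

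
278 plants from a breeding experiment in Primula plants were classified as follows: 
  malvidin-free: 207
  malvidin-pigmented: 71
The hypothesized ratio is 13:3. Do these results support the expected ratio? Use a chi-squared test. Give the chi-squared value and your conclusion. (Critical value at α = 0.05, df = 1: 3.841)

8.412; not consistent

Expected counts for N = 278 under a 13:3 ratio (total parts = 16):
  malvidin-free: 278 × 13/16 = 225.875
  malvidin-pigmented: 278 × 3/16 = 52.125
χ² = Σ (O − E)² / E
  malvidin-free: (207 − 225.875)² / 225.875 = 1.5773
  malvidin-pigmented: (71 − 52.125)² / 52.125 = 6.8348
χ² = 1.5773 + 6.8348 = 8.4121 ≈ 8.412
Degrees of freedom = 2 − 1 = 1; critical value at α = 0.05 is 3.841.
Since 8.412 > 3.841, we reject the null hypothesis — the data do not fit the 13:3 ratio.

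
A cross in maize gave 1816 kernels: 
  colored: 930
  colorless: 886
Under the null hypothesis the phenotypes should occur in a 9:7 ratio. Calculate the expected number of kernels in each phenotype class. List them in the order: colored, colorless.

The 9:7 ratio has 16 parts, so with N = 1816 the expected counts are:
  colored: 1816 × 9/16 = 1021.5
  colorless: 1816 × 7/16 = 794.5

1021.5, 794.5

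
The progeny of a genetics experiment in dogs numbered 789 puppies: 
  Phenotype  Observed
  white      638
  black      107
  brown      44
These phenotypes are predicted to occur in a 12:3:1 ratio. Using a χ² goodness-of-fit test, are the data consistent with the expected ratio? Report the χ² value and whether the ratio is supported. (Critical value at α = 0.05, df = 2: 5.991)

15.515; not consistent

Under the 12:3:1 hypothesis (Σ ratio = 16, N = 789):
  white: 789 × 12/16 = 591.75
  black: 789 × 3/16 = 147.9375
  brown: 789 × 1/16 = 49.3125
χ² = Σ (O − E)² / E
  white: (638 − 591.75)² / 591.75 = 3.6148
  black: (107 − 147.9375)² / 147.9375 = 11.3283
  brown: (44 − 49.3125)² / 49.3125 = 0.5723
χ² = 3.6148 + 11.3283 + 0.5723 = 15.5154 ≈ 15.515
Degrees of freedom = 3 − 1 = 2; critical value at α = 0.05 is 5.991.
Since 15.515 > 5.991, we reject the null hypothesis — the data do not fit the 12:3:1 ratio.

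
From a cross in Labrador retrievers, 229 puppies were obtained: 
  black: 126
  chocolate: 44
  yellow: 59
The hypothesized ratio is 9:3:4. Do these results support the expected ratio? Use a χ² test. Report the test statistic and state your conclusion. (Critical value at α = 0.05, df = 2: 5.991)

0.141; consistent

Total ratio parts = 16. Expected numbers out of 229:
  black: 229 × 9/16 = 128.8125
  chocolate: 229 × 3/16 = 42.9375
  yellow: 229 × 4/16 = 57.25
χ² = Σ (O − E)² / E
  black: (126 − 128.8125)² / 128.8125 = 0.0614
  chocolate: (44 − 42.9375)² / 42.9375 = 0.0263
  yellow: (59 − 57.25)² / 57.25 = 0.0535
χ² = 0.0614 + 0.0263 + 0.0535 = 0.1412 ≈ 0.141
Degrees of freedom = 3 − 1 = 2; critical value at α = 0.05 is 5.991.
Since 0.141 < 5.991, we fail to reject the null hypothesis — the data are consistent with the 9:3:4 ratio.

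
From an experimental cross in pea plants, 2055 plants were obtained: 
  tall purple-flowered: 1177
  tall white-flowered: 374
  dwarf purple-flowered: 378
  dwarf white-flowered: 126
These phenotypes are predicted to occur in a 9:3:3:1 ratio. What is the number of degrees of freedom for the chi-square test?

A goodness-of-fit test with 4 phenotype classes has df = 4 − 1 = 3.

3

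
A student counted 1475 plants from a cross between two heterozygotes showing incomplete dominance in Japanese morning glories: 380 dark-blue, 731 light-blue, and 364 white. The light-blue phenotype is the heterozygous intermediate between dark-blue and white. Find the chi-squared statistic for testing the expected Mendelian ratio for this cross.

0.462

With incomplete dominance, a heterozygote × heterozygote cross gives a 1:2:1 phenotypic ratio.
Total ratio parts = 4. Expected numbers out of 1475:
  dark-blue: 1475 × 1/4 = 368.75
  light-blue: 1475 × 2/4 = 737.5
  white: 1475 × 1/4 = 368.75
χ² = Σ (O − E)² / E
  dark-blue: (380 − 368.75)² / 368.75 = 0.3432
  light-blue: (731 − 737.5)² / 737.5 = 0.0573
  white: (364 − 368.75)² / 368.75 = 0.0612
χ² = 0.3432 + 0.0573 + 0.0612 = 0.4617 ≈ 0.462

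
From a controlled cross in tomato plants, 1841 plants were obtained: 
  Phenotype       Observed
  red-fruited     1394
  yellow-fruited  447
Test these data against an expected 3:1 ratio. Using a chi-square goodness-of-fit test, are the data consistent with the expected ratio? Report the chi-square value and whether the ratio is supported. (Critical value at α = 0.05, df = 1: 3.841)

0.509; consistent

Under the 3:1 hypothesis (Σ ratio = 4, N = 1841):
  red-fruited: 1841 × 3/4 = 1380.75
  yellow-fruited: 1841 × 1/4 = 460.25
χ² = Σ (O − E)² / E
  red-fruited: (1394 − 1380.75)² / 1380.75 = 0.1272
  yellow-fruited: (447 − 460.25)² / 460.25 = 0.3815
χ² = 0.1272 + 0.3815 = 0.5087 ≈ 0.509
Degrees of freedom = 2 − 1 = 1; critical value at α = 0.05 is 3.841.
Since 0.509 < 3.841, we fail to reject the null hypothesis — the data are consistent with the 3:1 ratio.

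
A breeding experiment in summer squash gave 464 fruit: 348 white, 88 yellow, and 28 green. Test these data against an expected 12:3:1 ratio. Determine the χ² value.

Total ratio parts = 16. Expected numbers out of 464:
  white: 464 × 12/16 = 348
  yellow: 464 × 3/16 = 87
  green: 464 × 1/16 = 29
χ² = Σ (O − E)² / E
  white: (348 − 348)² / 348 = 0.0000
  yellow: (88 − 87)² / 87 = 0.0115
  green: (28 − 29)² / 29 = 0.0345
χ² = 0.0000 + 0.0115 + 0.0345 = 0.046

0.046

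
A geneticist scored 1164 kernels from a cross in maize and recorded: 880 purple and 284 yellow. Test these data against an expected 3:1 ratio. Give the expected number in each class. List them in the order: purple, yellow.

Under the 3:1 hypothesis (Σ ratio = 4, N = 1164):
  purple: 1164 × 3/4 = 873
  yellow: 1164 × 1/4 = 291

873, 291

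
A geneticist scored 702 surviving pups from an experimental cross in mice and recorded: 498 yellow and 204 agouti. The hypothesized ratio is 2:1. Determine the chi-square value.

Expected counts for N = 702 under a 2:1 ratio (total parts = 3):
  yellow: 702 × 2/3 = 468
  agouti: 702 × 1/3 = 234
χ² = Σ (O − E)² / E
  yellow: (498 − 468)² / 468 = 1.9231
  agouti: (204 − 234)² / 234 = 3.8462
χ² = 1.9231 + 3.8462 = 5.7693 ≈ 5.769

5.769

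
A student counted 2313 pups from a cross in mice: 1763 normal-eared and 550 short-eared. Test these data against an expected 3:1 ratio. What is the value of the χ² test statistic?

1.840

Expected counts for N = 2313 under a 3:1 ratio (total parts = 4):
  normal-eared: 2313 × 3/4 = 1734.75
  short-eared: 2313 × 1/4 = 578.25
χ² = Σ (O − E)² / E
  normal-eared: (1763 − 1734.75)² / 1734.75 = 0.4600
  short-eared: (550 − 578.25)² / 578.25 = 1.3801
χ² = 0.4600 + 1.3801 = 1.8401 ≈ 1.840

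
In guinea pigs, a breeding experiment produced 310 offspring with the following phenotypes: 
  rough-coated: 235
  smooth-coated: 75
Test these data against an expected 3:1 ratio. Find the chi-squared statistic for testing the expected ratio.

Expected counts for N = 310 under a 3:1 ratio (total parts = 4):
  rough-coated: 310 × 3/4 = 232.5
  smooth-coated: 310 × 1/4 = 77.5
χ² = Σ (O − E)² / E
  rough-coated: (235 − 232.5)² / 232.5 = 0.0269
  smooth-coated: (75 − 77.5)² / 77.5 = 0.0806
χ² = 0.0269 + 0.0806 = 0.1075 ≈ 0.108

0.108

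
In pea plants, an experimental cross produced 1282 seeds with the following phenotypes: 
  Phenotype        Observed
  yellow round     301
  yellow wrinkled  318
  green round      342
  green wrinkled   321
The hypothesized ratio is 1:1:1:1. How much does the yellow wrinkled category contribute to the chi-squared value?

Total ratio parts = 4. Expected numbers out of 1282:
  yellow round: 1282 × 1/4 = 320.5
  yellow wrinkled: 1282 × 1/4 = 320.5
  green round: 1282 × 1/4 = 320.5
  green wrinkled: 1282 × 1/4 = 320.5
Contribution of yellow wrinkled: (318 − 320.5)² / 320.5 = 0.0195

0.020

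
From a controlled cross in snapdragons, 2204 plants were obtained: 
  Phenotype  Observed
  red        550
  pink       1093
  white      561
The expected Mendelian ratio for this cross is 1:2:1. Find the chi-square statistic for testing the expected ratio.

0.257

Under the 1:2:1 hypothesis (Σ ratio = 4, N = 2204):
  red: 2204 × 1/4 = 551
  pink: 2204 × 2/4 = 1102
  white: 2204 × 1/4 = 551
χ² = Σ (O − E)² / E
  red: (550 − 551)² / 551 = 0.0018
  pink: (1093 − 1102)² / 1102 = 0.0735
  white: (561 − 551)² / 551 = 0.1815
χ² = 0.0018 + 0.0735 + 0.1815 = 0.2568 ≈ 0.257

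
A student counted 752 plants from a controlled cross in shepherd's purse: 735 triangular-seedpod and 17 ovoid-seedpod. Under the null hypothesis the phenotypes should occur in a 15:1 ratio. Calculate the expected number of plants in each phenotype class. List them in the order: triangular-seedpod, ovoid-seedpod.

Under the 15:1 hypothesis (Σ ratio = 16, N = 752):
  triangular-seedpod: 752 × 15/16 = 705
  ovoid-seedpod: 752 × 1/16 = 47

705, 47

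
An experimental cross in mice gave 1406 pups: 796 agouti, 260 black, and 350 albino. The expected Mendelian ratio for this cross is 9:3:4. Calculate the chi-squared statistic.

0.089

Total ratio parts = 16. Expected numbers out of 1406:
  agouti: 1406 × 9/16 = 790.875
  black: 1406 × 3/16 = 263.625
  albino: 1406 × 4/16 = 351.5
χ² = Σ (O − E)² / E
  agouti: (796 − 790.875)² / 790.875 = 0.0332
  black: (260 − 263.625)² / 263.625 = 0.0498
  albino: (350 − 351.5)² / 351.5 = 0.0064
χ² = 0.0332 + 0.0498 + 0.0064 = 0.0894 ≈ 0.089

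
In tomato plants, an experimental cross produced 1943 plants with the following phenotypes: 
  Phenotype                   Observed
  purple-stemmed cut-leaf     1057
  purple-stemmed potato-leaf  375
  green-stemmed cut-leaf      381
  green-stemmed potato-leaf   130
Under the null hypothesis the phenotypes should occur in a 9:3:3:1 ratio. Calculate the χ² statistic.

Under the 9:3:3:1 hypothesis (Σ ratio = 16, N = 1943):
  purple-stemmed cut-leaf: 1943 × 9/16 = 1092.9375
  purple-stemmed potato-leaf: 1943 × 3/16 = 364.3125
  green-stemmed cut-leaf: 1943 × 3/16 = 364.3125
  green-stemmed potato-leaf: 1943 × 1/16 = 121.4375
χ² = Σ (O − E)² / E
  purple-stemmed cut-leaf: (1057 − 1092.9375)² / 1092.9375 = 1.1817
  purple-stemmed potato-leaf: (375 − 364.3125)² / 364.3125 = 0.3135
  green-stemmed cut-leaf: (381 − 364.3125)² / 364.3125 = 0.7644
  green-stemmed potato-leaf: (130 − 121.4375)² / 121.4375 = 0.6037
χ² = 1.1817 + 0.3135 + 0.7644 + 0.6037 = 2.8633 ≈ 2.863

2.863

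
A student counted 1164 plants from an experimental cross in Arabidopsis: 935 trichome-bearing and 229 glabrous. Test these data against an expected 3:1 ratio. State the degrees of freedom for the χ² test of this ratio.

A goodness-of-fit test with 2 phenotype classes has df = 2 − 1 = 1.

1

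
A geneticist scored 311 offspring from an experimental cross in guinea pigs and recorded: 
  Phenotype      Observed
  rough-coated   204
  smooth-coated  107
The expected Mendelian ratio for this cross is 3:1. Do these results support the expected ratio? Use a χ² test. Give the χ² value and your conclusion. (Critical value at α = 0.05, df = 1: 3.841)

The 3:1 ratio has 4 parts, so with N = 311 the expected counts are:
  rough-coated: 311 × 3/4 = 233.25
  smooth-coated: 311 × 1/4 = 77.75
χ² = Σ (O − E)² / E
  rough-coated: (204 − 233.25)² / 233.25 = 3.6680
  smooth-coated: (107 − 77.75)² / 77.75 = 11.0040
χ² = 3.6680 + 11.0040 = 14.672
Degrees of freedom = 2 − 1 = 1; critical value at α = 0.05 is 3.841.
Since 14.672 > 3.841, we reject the null hypothesis — the data do not fit the 3:1 ratio.

14.672; not consistent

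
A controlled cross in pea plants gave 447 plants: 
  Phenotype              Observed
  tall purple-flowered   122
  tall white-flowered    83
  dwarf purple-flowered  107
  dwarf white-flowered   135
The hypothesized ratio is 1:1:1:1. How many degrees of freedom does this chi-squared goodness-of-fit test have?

3

A goodness-of-fit test with 4 phenotype classes has df = 4 − 1 = 3.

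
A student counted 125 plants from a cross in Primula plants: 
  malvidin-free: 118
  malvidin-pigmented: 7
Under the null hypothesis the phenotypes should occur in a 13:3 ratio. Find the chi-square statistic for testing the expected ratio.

The 13:3 ratio has 16 parts, so with N = 125 the expected counts are:
  malvidin-free: 125 × 13/16 = 101.5625
  malvidin-pigmented: 125 × 3/16 = 23.4375
χ² = Σ (O − E)² / E
  malvidin-free: (118 − 101.5625)² / 101.5625 = 2.6603
  malvidin-pigmented: (7 − 23.4375)² / 23.4375 = 11.5282
χ² = 2.6603 + 11.5282 = 14.1885 ≈ 14.189

14.189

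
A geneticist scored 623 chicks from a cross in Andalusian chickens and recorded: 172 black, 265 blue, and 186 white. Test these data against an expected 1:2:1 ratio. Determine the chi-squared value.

Expected counts for N = 623 under a 1:2:1 ratio (total parts = 4):
  black: 623 × 1/4 = 155.75
  blue: 623 × 2/4 = 311.5
  white: 623 × 1/4 = 155.75
χ² = Σ (O − E)² / E
  black: (172 − 155.75)² / 155.75 = 1.6954
  blue: (265 − 311.5)² / 311.5 = 6.9414
  white: (186 − 155.75)² / 155.75 = 5.8752
χ² = 1.6954 + 6.9414 + 5.8752 = 14.512

14.512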